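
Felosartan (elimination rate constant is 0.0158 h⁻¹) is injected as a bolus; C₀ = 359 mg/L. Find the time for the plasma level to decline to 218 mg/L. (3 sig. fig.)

C(t) = C₀ e^(−kt)  ⇒  t = ln(C₀/C) / k
t = ln(359/218) / 0.01580 = 0.4988 / 0.01580 ≈ 31.6 hours

31.6 hours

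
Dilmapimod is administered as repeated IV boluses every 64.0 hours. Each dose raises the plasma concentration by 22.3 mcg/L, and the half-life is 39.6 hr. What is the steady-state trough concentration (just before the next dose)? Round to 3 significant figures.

10.8 mcg/L

k = ln 2 / 39.6 = 0.01750 hr⁻¹
Fraction remaining after one interval: e^(−kτ) = e^(−0.01750 × 64.0) = 0.3262
R = 1 / (1 − 0.3262) = 1.484
Css,max = 22.3 × 1.484 = 33.10 mcg/L
Css,min = Css,max × e^(−kτ) = 33.10 × 0.3262 ≈ 10.8 mcg/L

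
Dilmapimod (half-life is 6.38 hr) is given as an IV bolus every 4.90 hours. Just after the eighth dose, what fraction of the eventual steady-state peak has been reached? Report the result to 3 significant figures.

0.986

k = ln 2 / 6.38 = 0.1086 hr⁻¹
f_n = 1 − e^(−nkτ) = 1 − e^(−8 × 0.1086 × 4.90) = 1 − e^(−4.259) = 1 − 0.01414 ≈ 0.986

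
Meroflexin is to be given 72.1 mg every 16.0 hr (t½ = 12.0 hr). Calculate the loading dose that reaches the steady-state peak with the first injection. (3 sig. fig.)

k = ln 2 / 12.0 = 0.05776 hr⁻¹
Accumulation ratio R = 1 / (1 − e^(−kτ)) = 1 / (1 − e^(−0.05776×16.0)) = 1 / (1 − 0.3969) = 1.658
Loading dose = maintenance dose × R = 72.1 × 1.658 ≈ 120 mg

120 mg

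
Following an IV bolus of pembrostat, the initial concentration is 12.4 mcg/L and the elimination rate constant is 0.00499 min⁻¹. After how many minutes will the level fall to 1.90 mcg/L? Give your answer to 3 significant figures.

376 minutes

C(t) = C₀ e^(−kt)  ⇒  t = ln(C₀/C) / k
t = ln(12.4/1.90) / 0.004990 = 1.876 / 0.004990 ≈ 376 minutes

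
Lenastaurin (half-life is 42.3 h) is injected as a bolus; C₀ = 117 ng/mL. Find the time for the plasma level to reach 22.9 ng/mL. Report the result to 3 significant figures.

k = ln 2 / 42.3 = 0.01639 h⁻¹
C(t) = C₀ e^(−kt)  ⇒  t = ln(C₀/C) / k
t = ln(117/22.9) / 0.01639 = 1.631 / 0.01639 ≈ 99.5 hours

99.5 hours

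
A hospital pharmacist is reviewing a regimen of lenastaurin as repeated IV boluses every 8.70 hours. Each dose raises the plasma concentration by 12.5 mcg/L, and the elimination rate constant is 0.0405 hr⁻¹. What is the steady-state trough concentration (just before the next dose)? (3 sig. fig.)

29.6 mcg/L

Fraction remaining after one interval: e^(−kτ) = e^(−0.04050 × 8.70) = 0.7030
R = 1 / (1 − 0.7030) = 3.367
Css,max = 12.5 × 3.367 = 42.09 mcg/L
Css,min = Css,max × e^(−kτ) = 42.09 × 0.7030 ≈ 29.6 mcg/L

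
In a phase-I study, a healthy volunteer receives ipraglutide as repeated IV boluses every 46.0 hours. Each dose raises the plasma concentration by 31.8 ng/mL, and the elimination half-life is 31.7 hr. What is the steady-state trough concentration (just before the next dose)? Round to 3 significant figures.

k = ln 2 / 31.7 = 0.02187 hr⁻¹
Fraction remaining after one interval: e^(−kτ) = e^(−0.02187 × 46.0) = 0.3657
R = 1 / (1 − 0.3657) = 1.577
Css,max = 31.8 × 1.577 = 50.14 ng/mL
Css,min = Css,max × e^(−kτ) = 50.14 × 0.3657 ≈ 18.3 ng/mL

18.3 ng/mL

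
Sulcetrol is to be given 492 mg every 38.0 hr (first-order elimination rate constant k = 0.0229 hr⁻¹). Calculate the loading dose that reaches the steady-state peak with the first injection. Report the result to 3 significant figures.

847 mg

Accumulation ratio R = 1 / (1 − e^(−kτ)) = 1 / (1 − e^(−0.02290×38.0)) = 1 / (1 − 0.4189) = 1.721
Loading dose = maintenance dose × R = 492 × 1.721 ≈ 847 mg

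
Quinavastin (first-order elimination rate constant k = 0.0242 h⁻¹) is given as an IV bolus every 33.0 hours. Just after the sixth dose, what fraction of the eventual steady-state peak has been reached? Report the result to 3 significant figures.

0.992

f_n = 1 − e^(−nkτ) = 1 − e^(−6 × 0.02420 × 33.0) = 1 − e^(−4.792) = 1 − 0.008299 ≈ 0.992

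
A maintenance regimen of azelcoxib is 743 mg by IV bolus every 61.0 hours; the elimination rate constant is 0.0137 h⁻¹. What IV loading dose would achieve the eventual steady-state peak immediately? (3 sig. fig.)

1310 mg

Accumulation ratio R = 1 / (1 − e^(−kτ)) = 1 / (1 − e^(−0.01370×61.0)) = 1 / (1 − 0.4336) = 1.765
Loading dose = maintenance dose × R = 743 × 1.765 ≈ 1310 mg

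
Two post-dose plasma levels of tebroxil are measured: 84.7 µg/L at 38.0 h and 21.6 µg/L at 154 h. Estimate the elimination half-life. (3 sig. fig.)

k = ln(C₁/C₂) / (t₂ − t₁) = ln(84.7/21.6) / (154 − 38.0)
  = 1.366 / 116.0 = 0.01178 h⁻¹
t½ = ln 2 / k = ln 2 / 0.01178 ≈ 58.8 hours

58.8 hours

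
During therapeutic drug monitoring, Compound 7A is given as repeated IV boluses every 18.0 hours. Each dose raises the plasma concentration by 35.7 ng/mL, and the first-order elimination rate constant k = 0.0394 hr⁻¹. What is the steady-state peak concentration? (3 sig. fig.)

Fraction remaining after one interval: e^(−kτ) = e^(−0.03940 × 18.0) = 0.4920
R = 1 / (1 − 0.4920) = 1.969
Css,max = 35.7 × 1.969 ≈ 70.3 ng/mL

70.3 ng/mL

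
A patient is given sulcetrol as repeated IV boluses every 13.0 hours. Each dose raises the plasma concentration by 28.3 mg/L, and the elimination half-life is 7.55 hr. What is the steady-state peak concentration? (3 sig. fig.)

40.6 mg/L

k = ln 2 / 7.55 = 0.09181 hr⁻¹
Fraction remaining after one interval: e^(−kτ) = e^(−0.09181 × 13.0) = 0.3032
R = 1 / (1 − 0.3032) = 1.435
Css,max = 28.3 × 1.435 ≈ 40.6 mg/L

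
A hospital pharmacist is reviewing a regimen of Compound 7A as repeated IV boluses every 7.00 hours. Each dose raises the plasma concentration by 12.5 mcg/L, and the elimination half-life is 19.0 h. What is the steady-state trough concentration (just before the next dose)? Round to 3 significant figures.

43.0 mcg/L

k = ln 2 / 19.0 = 0.03648 h⁻¹
Fraction remaining after one interval: e^(−kτ) = e^(−0.03648 × 7.00) = 0.7746
R = 1 / (1 − 0.7746) = 4.437
Css,max = 12.5 × 4.437 = 55.46 mcg/L
Css,min = Css,max × e^(−kτ) = 55.46 × 0.7746 ≈ 43.0 mcg/L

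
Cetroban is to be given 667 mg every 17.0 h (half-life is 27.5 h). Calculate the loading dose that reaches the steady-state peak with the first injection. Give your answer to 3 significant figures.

1910 mg

k = ln 2 / 27.5 = 0.02521 h⁻¹
Accumulation ratio R = 1 / (1 − e^(−kτ)) = 1 / (1 − e^(−0.02521×17.0)) = 1 / (1 − 0.6515) = 2.869
Loading dose = maintenance dose × R = 667 × 2.869 ≈ 1910 mg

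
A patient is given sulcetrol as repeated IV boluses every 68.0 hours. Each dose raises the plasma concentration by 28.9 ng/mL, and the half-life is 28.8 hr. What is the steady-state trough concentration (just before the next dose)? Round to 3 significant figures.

k = ln 2 / 28.8 = 0.02407 hr⁻¹
Fraction remaining after one interval: e^(−kτ) = e^(−0.02407 × 68.0) = 0.1946
R = 1 / (1 − 0.1946) = 1.242
Css,max = 28.9 × 1.242 = 35.88 ng/mL
Css,min = Css,max × e^(−kτ) = 35.88 × 0.1946 ≈ 6.98 ng/mL

6.98 ng/mL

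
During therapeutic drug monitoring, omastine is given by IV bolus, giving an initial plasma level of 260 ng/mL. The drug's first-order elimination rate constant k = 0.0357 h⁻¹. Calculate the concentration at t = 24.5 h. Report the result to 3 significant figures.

108 ng/mL

C(t) = C₀ e^(−kt) = 260 × e^(−0.03570 × 24.5) = 260 × e^(−0.8747) = 260 × 0.4170 ≈ 108 ng/mL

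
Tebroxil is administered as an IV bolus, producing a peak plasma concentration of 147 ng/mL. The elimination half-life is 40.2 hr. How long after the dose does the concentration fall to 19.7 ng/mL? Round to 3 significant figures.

k = ln 2 / 40.2 = 0.01724 hr⁻¹
C(t) = C₀ e^(−kt)  ⇒  t = ln(C₀/C) / k
t = ln(147/19.7) / 0.01724 = 2.010 / 0.01724 ≈ 117 hours

117 hours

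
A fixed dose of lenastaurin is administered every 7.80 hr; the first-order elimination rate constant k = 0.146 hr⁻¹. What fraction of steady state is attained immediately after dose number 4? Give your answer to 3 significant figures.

f_n = 1 − e^(−nkτ) = 1 − e^(−4 × 0.1460 × 7.80) = 1 − e^(−4.555) = 1 − 0.01051 ≈ 0.989

0.989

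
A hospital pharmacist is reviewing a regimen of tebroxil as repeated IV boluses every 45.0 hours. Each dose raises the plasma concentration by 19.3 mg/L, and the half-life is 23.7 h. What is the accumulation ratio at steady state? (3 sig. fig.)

k = ln 2 / 23.7 = 0.02925 h⁻¹
Fraction remaining after one interval: e^(−kτ) = e^(−0.02925 × 45.0) = 0.2682
R = 1 / (1 − 0.2682) = 1 / 0.7318 ≈ 1.37

1.37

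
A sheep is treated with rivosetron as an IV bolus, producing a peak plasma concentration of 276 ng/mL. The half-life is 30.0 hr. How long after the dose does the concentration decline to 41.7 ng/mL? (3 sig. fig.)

81.8 hours

k = ln 2 / 30.0 = 0.02310 hr⁻¹
C(t) = C₀ e^(−kt)  ⇒  t = ln(C₀/C) / k
t = ln(276/41.7) / 0.02310 = 1.890 / 0.02310 ≈ 81.8 hours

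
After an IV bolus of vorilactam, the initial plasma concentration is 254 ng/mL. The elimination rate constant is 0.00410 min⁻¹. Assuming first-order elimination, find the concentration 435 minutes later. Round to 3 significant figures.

C(t) = C₀ e^(−kt) = 254 × e^(−0.004100 × 435) = 254 × e^(−1.784) = 254 × 0.1680 ≈ 42.7 ng/mL

42.7 ng/mL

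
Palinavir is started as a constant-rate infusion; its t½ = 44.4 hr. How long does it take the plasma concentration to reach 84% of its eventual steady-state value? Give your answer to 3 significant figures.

k = ln 2 / 44.4 = 0.01561 hr⁻¹
f = 1 − e^(−kt)  ⇒  t = −ln(1 − f) / k
t = −ln(1 − 0.84) / 0.01561 = 1.833 / 0.01561 ≈ 117 hours

117 hours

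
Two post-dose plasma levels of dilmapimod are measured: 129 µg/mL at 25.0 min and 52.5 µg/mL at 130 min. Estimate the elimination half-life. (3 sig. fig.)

81.0 minutes

k = ln(C₁/C₂) / (t₂ − t₁) = ln(129/52.5) / (130 − 25.0)
  = 0.8990 / 105.0 = 0.008562 min⁻¹
t½ = ln 2 / k = ln 2 / 0.008562 ≈ 81.0 minutes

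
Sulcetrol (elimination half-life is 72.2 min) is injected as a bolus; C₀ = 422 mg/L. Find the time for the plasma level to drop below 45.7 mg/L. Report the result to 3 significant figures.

k = ln 2 / 72.2 = 0.009600 min⁻¹
C(t) = C₀ e^(−kt)  ⇒  t = ln(C₀/C) / k
t = ln(422/45.7) / 0.009600 = 2.223 / 0.009600 ≈ 232 minutes

232 minutes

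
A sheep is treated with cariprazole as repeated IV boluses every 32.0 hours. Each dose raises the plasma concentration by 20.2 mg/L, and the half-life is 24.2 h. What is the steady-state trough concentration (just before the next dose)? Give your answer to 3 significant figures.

13.5 mg/L

k = ln 2 / 24.2 = 0.02864 h⁻¹
Fraction remaining after one interval: e^(−kτ) = e^(−0.02864 × 32.0) = 0.3999
R = 1 / (1 − 0.3999) = 1.666
Css,max = 20.2 × 1.666 = 33.66 mg/L
Css,min = Css,max × e^(−kτ) = 33.66 × 0.3999 ≈ 13.5 mg/L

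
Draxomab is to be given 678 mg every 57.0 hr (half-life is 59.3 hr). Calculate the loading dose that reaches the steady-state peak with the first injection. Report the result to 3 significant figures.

k = ln 2 / 59.3 = 0.01169 hr⁻¹
Accumulation ratio R = 1 / (1 − e^(−kτ)) = 1 / (1 − e^(−0.01169×57.0)) = 1 / (1 − 0.5136) = 2.056
Loading dose = maintenance dose × R = 678 × 2.056 ≈ 1390 mg

1390 mg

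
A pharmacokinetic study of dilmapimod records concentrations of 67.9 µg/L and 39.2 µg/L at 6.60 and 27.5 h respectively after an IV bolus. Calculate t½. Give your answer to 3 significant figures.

26.4 hours

k = ln(C₁/C₂) / (t₂ − t₁) = ln(67.9/39.2) / (27.5 − 6.60)
  = 0.5494 / 20.90 = 0.02629 h⁻¹
t½ = ln 2 / k = ln 2 / 0.02629 ≈ 26.4 hours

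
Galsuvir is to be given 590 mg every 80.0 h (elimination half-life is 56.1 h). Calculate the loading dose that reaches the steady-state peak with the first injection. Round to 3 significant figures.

940 mg

k = ln 2 / 56.1 = 0.01236 h⁻¹
Accumulation ratio R = 1 / (1 − e^(−kτ)) = 1 / (1 − e^(−0.01236×80.0)) = 1 / (1 − 0.3722) = 1.593
Loading dose = maintenance dose × R = 590 × 1.593 ≈ 940 mg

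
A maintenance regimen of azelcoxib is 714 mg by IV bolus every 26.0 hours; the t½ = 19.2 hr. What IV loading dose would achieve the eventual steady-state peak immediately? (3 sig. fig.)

1170 mg

k = ln 2 / 19.2 = 0.03610 hr⁻¹
Accumulation ratio R = 1 / (1 − e^(−kτ)) = 1 / (1 − e^(−0.03610×26.0)) = 1 / (1 − 0.3912) = 1.642
Loading dose = maintenance dose × R = 714 × 1.642 ≈ 1170 mg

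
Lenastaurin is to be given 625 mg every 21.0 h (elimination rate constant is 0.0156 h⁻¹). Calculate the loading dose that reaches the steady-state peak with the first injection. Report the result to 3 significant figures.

2240 mg

Accumulation ratio R = 1 / (1 − e^(−kτ)) = 1 / (1 − e^(−0.01560×21.0)) = 1 / (1 − 0.7207) = 3.580
Loading dose = maintenance dose × R = 625 × 3.580 ≈ 2240 mg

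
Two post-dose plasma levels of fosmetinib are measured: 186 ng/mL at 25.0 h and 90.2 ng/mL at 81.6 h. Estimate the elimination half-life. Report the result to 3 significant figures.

k = ln(C₁/C₂) / (t₂ − t₁) = ln(186/90.2) / (81.6 − 25.0)
  = 0.7237 / 56.60 = 0.01279 h⁻¹
t½ = ln 2 / k = ln 2 / 0.01279 ≈ 54.2 hours

54.2 hours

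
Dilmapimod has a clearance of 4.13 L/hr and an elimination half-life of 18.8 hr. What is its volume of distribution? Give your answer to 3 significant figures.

k = ln 2 / t½ = ln 2 / 18.8 = 0.03687 hr⁻¹
V = CL / k = 4.13 / 0.03687 ≈ 112 L

112 L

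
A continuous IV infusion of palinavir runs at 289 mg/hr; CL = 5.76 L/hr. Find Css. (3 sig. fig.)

Css = infusion rate / CL = 289 / 5.76 ≈ 50.2 µg/mL

50.2 µg/mL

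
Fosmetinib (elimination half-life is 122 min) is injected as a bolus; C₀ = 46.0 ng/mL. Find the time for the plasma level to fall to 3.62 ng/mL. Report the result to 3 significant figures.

k = ln 2 / 122 = 0.005682 min⁻¹
C(t) = C₀ e^(−kt)  ⇒  t = ln(C₀/C) / k
t = ln(46.0/3.62) / 0.005682 = 2.542 / 0.005682 ≈ 447 minutes

447 minutes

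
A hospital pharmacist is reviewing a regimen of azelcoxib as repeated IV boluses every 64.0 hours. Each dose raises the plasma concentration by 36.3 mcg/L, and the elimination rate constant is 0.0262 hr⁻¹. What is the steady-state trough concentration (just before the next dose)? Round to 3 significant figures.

Fraction remaining after one interval: e^(−kτ) = e^(−0.02620 × 64.0) = 0.1870
R = 1 / (1 − 0.1870) = 1.230
Css,max = 36.3 × 1.230 = 44.65 mcg/L
Css,min = Css,max × e^(−kτ) = 44.65 × 0.1870 ≈ 8.35 mcg/L

8.35 mcg/L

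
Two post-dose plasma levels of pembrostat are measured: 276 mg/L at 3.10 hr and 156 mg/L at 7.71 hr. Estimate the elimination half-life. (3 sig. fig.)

5.60 hours

k = ln(C₁/C₂) / (t₂ − t₁) = ln(276/156) / (7.71 − 3.10)
  = 0.5705 / 4.610 = 0.1238 hr⁻¹
t½ = ln 2 / k = ln 2 / 0.1238 ≈ 5.60 hours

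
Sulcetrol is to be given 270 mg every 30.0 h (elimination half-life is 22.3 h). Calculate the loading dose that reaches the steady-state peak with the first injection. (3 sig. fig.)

445 mg

k = ln 2 / 22.3 = 0.03108 h⁻¹
Accumulation ratio R = 1 / (1 − e^(−kτ)) = 1 / (1 − e^(−0.03108×30.0)) = 1 / (1 − 0.3936) = 1.649
Loading dose = maintenance dose × R = 270 × 1.649 ≈ 445 mg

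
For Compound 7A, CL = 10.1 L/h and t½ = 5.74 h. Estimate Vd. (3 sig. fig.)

k = ln 2 / t½ = ln 2 / 5.74 = 0.1208 h⁻¹
V = CL / k = 10.1 / 0.1208 ≈ 83.6 L

83.6 L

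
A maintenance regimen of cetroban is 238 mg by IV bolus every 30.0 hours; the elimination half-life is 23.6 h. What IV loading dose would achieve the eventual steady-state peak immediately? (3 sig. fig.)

406 mg

k = ln 2 / 23.6 = 0.02937 h⁻¹
Accumulation ratio R = 1 / (1 − e^(−kτ)) = 1 / (1 − e^(−0.02937×30.0)) = 1 / (1 − 0.4143) = 1.707
Loading dose = maintenance dose × R = 238 × 1.707 ≈ 406 mg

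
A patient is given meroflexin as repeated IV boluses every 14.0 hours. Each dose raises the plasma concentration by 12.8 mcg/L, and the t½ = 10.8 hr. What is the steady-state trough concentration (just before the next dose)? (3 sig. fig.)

8.79 mcg/L

k = ln 2 / 10.8 = 0.06418 hr⁻¹
Fraction remaining after one interval: e^(−kτ) = e^(−0.06418 × 14.0) = 0.4072
R = 1 / (1 − 0.4072) = 1.687
Css,max = 12.8 × 1.687 = 21.59 mcg/L
Css,min = Css,max × e^(−kτ) = 21.59 × 0.4072 ≈ 8.79 mcg/L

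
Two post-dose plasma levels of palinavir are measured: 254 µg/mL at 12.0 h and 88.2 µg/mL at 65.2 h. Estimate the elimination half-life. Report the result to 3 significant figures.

34.9 hours

k = ln(C₁/C₂) / (t₂ − t₁) = ln(254/88.2) / (65.2 − 12.0)
  = 1.058 / 53.20 = 0.01988 h⁻¹
t½ = ln 2 / k = ln 2 / 0.01988 ≈ 34.9 hours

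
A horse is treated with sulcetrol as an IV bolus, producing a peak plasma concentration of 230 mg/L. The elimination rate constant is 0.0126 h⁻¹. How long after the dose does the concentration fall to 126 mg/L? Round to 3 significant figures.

47.8 hours

C(t) = C₀ e^(−kt)  ⇒  t = ln(C₀/C) / k
t = ln(230/126) / 0.01260 = 0.6018 / 0.01260 ≈ 47.8 hours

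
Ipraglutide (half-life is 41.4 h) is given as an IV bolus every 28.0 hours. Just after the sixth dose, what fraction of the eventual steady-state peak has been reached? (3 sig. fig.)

k = ln 2 / 41.4 = 0.01674 h⁻¹
f_n = 1 − e^(−nkτ) = 1 − e^(−6 × 0.01674 × 28.0) = 1 − e^(−2.813) = 1 − 0.06004 ≈ 0.940

0.940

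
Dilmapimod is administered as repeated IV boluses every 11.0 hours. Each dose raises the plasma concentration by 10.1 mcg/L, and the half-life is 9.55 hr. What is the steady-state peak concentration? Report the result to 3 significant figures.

18.4 mcg/L

k = ln 2 / 9.55 = 0.07258 hr⁻¹
Fraction remaining after one interval: e^(−kτ) = e^(−0.07258 × 11.0) = 0.4501
R = 1 / (1 − 0.4501) = 1.818
Css,max = 10.1 × 1.818 ≈ 18.4 mcg/L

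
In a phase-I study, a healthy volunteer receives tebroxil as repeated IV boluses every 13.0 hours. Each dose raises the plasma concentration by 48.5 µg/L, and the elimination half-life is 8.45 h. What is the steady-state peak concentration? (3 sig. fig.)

k = ln 2 / 8.45 = 0.08203 h⁻¹
Fraction remaining after one interval: e^(−kτ) = e^(−0.08203 × 13.0) = 0.3443
R = 1 / (1 − 0.3443) = 1.525
Css,max = 48.5 × 1.525 ≈ 74.0 µg/L

74.0 µg/L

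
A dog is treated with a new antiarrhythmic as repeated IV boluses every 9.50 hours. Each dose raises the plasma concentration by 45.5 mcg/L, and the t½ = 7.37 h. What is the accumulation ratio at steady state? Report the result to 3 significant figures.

1.69

k = ln 2 / 7.37 = 0.09405 h⁻¹
Fraction remaining after one interval: e^(−kτ) = e^(−0.09405 × 9.50) = 0.4092
R = 1 / (1 − 0.4092) = 1 / 0.5908 ≈ 1.69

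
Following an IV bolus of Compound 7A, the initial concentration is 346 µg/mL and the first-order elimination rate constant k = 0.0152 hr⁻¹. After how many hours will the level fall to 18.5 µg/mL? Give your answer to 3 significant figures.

193 hours

C(t) = C₀ e^(−kt)  ⇒  t = ln(C₀/C) / k
t = ln(346/18.5) / 0.01520 = 2.929 / 0.01520 ≈ 193 hours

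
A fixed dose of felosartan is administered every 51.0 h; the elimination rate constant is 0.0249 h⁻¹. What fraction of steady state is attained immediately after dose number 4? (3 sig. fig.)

0.994

f_n = 1 − e^(−nkτ) = 1 − e^(−4 × 0.02490 × 51.0) = 1 − e^(−5.080) = 1 − 0.006222 ≈ 0.994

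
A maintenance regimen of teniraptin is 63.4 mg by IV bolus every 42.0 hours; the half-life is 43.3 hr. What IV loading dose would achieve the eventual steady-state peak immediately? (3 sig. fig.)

130 mg

k = ln 2 / 43.3 = 0.01601 hr⁻¹
Accumulation ratio R = 1 / (1 − e^(−kτ)) = 1 / (1 − e^(−0.01601×42.0)) = 1 / (1 − 0.5105) = 2.043
Loading dose = maintenance dose × R = 63.4 × 2.043 ≈ 130 mg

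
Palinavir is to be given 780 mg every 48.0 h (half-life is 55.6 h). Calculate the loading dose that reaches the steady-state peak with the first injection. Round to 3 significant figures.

k = ln 2 / 55.6 = 0.01247 h⁻¹
Accumulation ratio R = 1 / (1 − e^(−kτ)) = 1 / (1 − e^(−0.01247×48.0)) = 1 / (1 − 0.5497) = 2.221
Loading dose = maintenance dose × R = 780 × 2.221 ≈ 1730 mg

1730 mg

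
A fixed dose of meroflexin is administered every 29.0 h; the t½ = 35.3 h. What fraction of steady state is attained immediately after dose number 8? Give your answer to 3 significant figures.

0.989

k = ln 2 / 35.3 = 0.01964 h⁻¹
f_n = 1 − e^(−nkτ) = 1 − e^(−8 × 0.01964 × 29.0) = 1 − e^(−4.556) = 1 − 0.01051 ≈ 0.989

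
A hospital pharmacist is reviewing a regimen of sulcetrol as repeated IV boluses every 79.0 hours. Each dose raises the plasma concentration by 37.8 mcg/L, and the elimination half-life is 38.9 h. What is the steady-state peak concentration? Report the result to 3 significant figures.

50.0 mcg/L

k = ln 2 / 38.9 = 0.01782 h⁻¹
Fraction remaining after one interval: e^(−kτ) = e^(−0.01782 × 79.0) = 0.2447
R = 1 / (1 − 0.2447) = 1.324
Css,max = 37.8 × 1.324 ≈ 50.0 mcg/L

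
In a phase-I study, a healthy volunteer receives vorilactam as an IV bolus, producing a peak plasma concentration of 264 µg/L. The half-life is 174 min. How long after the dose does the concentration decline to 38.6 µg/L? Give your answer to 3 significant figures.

483 minutes

k = ln 2 / 174 = 0.003984 min⁻¹
C(t) = C₀ e^(−kt)  ⇒  t = ln(C₀/C) / k
t = ln(264/38.6) / 0.003984 = 1.923 / 0.003984 ≈ 483 minutes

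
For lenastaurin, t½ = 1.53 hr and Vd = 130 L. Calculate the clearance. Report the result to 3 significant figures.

k = ln 2 / t½ = ln 2 / 1.53 = 0.4530 hr⁻¹
CL = k · V = 0.4530 × 130 ≈ 58.9 L/hr

58.9 L/hr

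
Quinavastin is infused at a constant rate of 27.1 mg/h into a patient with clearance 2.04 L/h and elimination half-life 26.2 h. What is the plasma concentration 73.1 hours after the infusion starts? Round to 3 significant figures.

Css = rate / CL = 27.1 / 2.04 = 13.28 mg/L
k = ln 2 / 26.2 = 0.02646 h⁻¹
C(t) = Css (1 − e^(−kt)) = 13.28 × (1 − e^(−1.934)) = 13.28 × 0.8554 ≈ 11.4 mg/L

11.4 mg/L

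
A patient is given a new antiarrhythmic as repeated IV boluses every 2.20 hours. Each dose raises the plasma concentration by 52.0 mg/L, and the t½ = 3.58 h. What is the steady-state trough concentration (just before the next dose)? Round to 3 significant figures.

97.9 mg/L

k = ln 2 / 3.58 = 0.1936 h⁻¹
Fraction remaining after one interval: e^(−kτ) = e^(−0.1936 × 2.20) = 0.6531
R = 1 / (1 − 0.6531) = 2.883
Css,max = 52.0 × 2.883 = 149.9 mg/L
Css,min = Css,max × e^(−kτ) = 149.9 × 0.6531 ≈ 97.9 mg/L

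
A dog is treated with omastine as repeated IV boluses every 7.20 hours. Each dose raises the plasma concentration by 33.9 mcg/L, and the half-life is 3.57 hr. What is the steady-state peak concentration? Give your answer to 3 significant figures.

45.0 mcg/L

k = ln 2 / 3.57 = 0.1942 hr⁻¹
Fraction remaining after one interval: e^(−kτ) = e^(−0.1942 × 7.20) = 0.2471
R = 1 / (1 − 0.2471) = 1.328
Css,max = 33.9 × 1.328 ≈ 45.0 mcg/L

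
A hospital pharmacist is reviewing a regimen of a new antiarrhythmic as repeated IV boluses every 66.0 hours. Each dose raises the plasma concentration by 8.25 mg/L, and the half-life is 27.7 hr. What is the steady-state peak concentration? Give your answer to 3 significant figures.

10.2 mg/L

k = ln 2 / 27.7 = 0.02502 hr⁻¹
Fraction remaining after one interval: e^(−kτ) = e^(−0.02502 × 66.0) = 0.1918
R = 1 / (1 − 0.1918) = 1.237
Css,max = 8.25 × 1.237 ≈ 10.2 mg/L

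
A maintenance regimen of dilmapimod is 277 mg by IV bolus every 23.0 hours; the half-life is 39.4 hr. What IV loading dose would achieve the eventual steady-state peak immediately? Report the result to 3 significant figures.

k = ln 2 / 39.4 = 0.01759 hr⁻¹
Accumulation ratio R = 1 / (1 − e^(−kτ)) = 1 / (1 − e^(−0.01759×23.0)) = 1 / (1 − 0.6672) = 3.005
Loading dose = maintenance dose × R = 277 × 3.005 ≈ 832 mg

832 mg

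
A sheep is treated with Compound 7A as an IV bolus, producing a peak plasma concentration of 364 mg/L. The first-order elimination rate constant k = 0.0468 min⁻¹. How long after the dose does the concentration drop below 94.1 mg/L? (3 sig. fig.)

28.9 minutes

C(t) = C₀ e^(−kt)  ⇒  t = ln(C₀/C) / k
t = ln(364/94.1) / 0.04680 = 1.353 / 0.04680 ≈ 28.9 minutes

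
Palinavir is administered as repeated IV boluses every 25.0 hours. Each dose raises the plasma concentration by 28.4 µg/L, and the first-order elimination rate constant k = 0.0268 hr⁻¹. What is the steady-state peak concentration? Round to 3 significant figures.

58.2 µg/L

Fraction remaining after one interval: e^(−kτ) = e^(−0.02680 × 25.0) = 0.5117
R = 1 / (1 − 0.5117) = 2.048
Css,max = 28.4 × 2.048 ≈ 58.2 µg/L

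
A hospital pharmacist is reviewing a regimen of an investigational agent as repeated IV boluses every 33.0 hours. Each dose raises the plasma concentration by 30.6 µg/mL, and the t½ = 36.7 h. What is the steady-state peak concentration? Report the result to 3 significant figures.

k = ln 2 / 36.7 = 0.01889 h⁻¹
Fraction remaining after one interval: e^(−kτ) = e^(−0.01889 × 33.0) = 0.5362
R = 1 / (1 − 0.5362) = 2.156
Css,max = 30.6 × 2.156 ≈ 66.0 µg/mL

66.0 µg/mL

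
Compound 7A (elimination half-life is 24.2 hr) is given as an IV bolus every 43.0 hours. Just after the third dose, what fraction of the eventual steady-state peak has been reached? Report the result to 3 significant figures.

0.975

k = ln 2 / 24.2 = 0.02864 hr⁻¹
f_n = 1 − e^(−nkτ) = 1 − e^(−3 × 0.02864 × 43.0) = 1 − e^(−3.695) = 1 − 0.02485 ≈ 0.975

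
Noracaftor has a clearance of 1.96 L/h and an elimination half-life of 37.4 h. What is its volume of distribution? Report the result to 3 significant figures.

k = ln 2 / t½ = ln 2 / 37.4 = 0.01853 h⁻¹
V = CL / k = 1.96 / 0.01853 ≈ 106 L

106 L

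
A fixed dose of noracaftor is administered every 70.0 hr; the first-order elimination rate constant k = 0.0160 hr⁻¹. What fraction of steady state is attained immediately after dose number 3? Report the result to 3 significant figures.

0.965

f_n = 1 − e^(−nkτ) = 1 − e^(−3 × 0.01600 × 70.0) = 1 − e^(−3.360) = 1 − 0.03474 ≈ 0.965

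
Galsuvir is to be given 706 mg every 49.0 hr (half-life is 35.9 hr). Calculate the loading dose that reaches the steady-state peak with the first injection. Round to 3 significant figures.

1150 mg

k = ln 2 / 35.9 = 0.01931 hr⁻¹
Accumulation ratio R = 1 / (1 − e^(−kτ)) = 1 / (1 − e^(−0.01931×49.0)) = 1 / (1 − 0.3883) = 1.635
Loading dose = maintenance dose × R = 706 × 1.635 ≈ 1150 mg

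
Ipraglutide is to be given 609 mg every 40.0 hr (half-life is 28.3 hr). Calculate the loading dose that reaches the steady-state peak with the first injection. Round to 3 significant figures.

k = ln 2 / 28.3 = 0.02449 hr⁻¹
Accumulation ratio R = 1 / (1 − e^(−kτ)) = 1 / (1 − e^(−0.02449×40.0)) = 1 / (1 − 0.3754) = 1.601
Loading dose = maintenance dose × R = 609 × 1.601 ≈ 975 mg

975 mg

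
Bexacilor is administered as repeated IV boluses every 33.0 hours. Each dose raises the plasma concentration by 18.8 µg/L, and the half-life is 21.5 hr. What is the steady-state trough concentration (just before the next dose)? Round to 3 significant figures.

9.91 µg/L

k = ln 2 / 21.5 = 0.03224 hr⁻¹
Fraction remaining after one interval: e^(−kτ) = e^(−0.03224 × 33.0) = 0.3451
R = 1 / (1 − 0.3451) = 1.527
Css,max = 18.8 × 1.527 = 28.71 µg/L
Css,min = Css,max × e^(−kτ) = 28.71 × 0.3451 ≈ 9.91 µg/L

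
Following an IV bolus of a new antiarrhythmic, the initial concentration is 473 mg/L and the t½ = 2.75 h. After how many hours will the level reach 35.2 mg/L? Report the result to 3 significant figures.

10.3 hours

k = ln 2 / 2.75 = 0.2521 h⁻¹
C(t) = C₀ e^(−kt)  ⇒  t = ln(C₀/C) / k
t = ln(473/35.2) / 0.2521 = 2.598 / 0.2521 ≈ 10.3 hours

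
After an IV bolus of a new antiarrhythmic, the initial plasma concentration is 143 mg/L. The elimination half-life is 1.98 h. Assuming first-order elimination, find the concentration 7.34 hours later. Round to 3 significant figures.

k = ln 2 / 1.98 = 0.3501 h⁻¹
C(t) = C₀ e^(−kt) = 143 × e^(−0.3501 × 7.34) = 143 × e^(−2.570) = 143 × 0.07657 ≈ 10.9 mg/L

10.9 mg/L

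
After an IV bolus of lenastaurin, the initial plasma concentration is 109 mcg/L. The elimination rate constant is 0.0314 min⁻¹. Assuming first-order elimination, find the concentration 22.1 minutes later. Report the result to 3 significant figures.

54.5 mcg/L

C(t) = C₀ e^(−kt) = 109 × e^(−0.03140 × 22.1) = 109 × e^(−0.6939) = 109 × 0.4996 ≈ 54.5 mcg/L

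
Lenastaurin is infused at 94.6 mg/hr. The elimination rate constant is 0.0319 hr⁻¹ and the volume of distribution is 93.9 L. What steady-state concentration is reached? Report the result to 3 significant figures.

31.6 mg/L

CL = k · V = 0.0319 × 93.9 = 2.995 L/hr
Css = rate / CL = 94.6 / 2.995 ≈ 31.6 mg/L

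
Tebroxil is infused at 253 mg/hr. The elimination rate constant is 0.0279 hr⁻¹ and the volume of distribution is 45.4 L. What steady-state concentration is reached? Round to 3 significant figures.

CL = k · V = 0.0279 × 45.4 = 1.267 L/hr
Css = rate / CL = 253 / 1.267 ≈ 200 mg/L

200 mg/L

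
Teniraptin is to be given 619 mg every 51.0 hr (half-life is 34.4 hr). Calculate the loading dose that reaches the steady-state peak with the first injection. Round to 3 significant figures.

964 mg

k = ln 2 / 34.4 = 0.02015 hr⁻¹
Accumulation ratio R = 1 / (1 − e^(−kτ)) = 1 / (1 − e^(−0.02015×51.0)) = 1 / (1 − 0.3579) = 1.557
Loading dose = maintenance dose × R = 619 × 1.557 ≈ 964 mg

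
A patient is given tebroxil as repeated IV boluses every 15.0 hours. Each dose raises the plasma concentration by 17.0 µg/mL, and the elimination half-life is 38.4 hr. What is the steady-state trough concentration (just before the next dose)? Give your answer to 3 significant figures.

54.7 µg/mL

k = ln 2 / 38.4 = 0.01805 hr⁻¹
Fraction remaining after one interval: e^(−kτ) = e^(−0.01805 × 15.0) = 0.7628
R = 1 / (1 − 0.7628) = 4.216
Css,max = 17.0 × 4.216 = 71.67 µg/mL
Css,min = Css,max × e^(−kτ) = 71.67 × 0.7628 ≈ 54.7 µg/mL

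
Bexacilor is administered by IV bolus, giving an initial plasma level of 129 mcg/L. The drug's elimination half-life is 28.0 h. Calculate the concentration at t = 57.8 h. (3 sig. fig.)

30.8 mcg/L

k = ln 2 / 28.0 = 0.02476 h⁻¹
C(t) = C₀ e^(−kt) = 129 × e^(−0.02476 × 57.8) = 129 × e^(−1.431) = 129 × 0.2391 ≈ 30.8 mcg/L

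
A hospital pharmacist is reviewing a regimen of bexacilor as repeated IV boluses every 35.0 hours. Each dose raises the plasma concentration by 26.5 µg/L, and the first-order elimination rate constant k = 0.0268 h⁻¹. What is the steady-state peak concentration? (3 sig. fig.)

Fraction remaining after one interval: e^(−kτ) = e^(−0.02680 × 35.0) = 0.3914
R = 1 / (1 − 0.3914) = 1.643
Css,max = 26.5 × 1.643 ≈ 43.5 µg/L

43.5 µg/L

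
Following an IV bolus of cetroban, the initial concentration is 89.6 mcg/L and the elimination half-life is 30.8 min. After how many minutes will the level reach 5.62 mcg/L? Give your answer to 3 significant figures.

123 minutes

k = ln 2 / 30.8 = 0.02250 min⁻¹
C(t) = C₀ e^(−kt)  ⇒  t = ln(C₀/C) / k
t = ln(89.6/5.62) / 0.02250 = 2.769 / 0.02250 ≈ 123 minutes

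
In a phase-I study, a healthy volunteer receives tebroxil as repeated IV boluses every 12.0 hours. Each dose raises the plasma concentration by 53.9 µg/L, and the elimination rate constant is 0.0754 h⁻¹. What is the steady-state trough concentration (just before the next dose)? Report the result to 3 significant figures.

Fraction remaining after one interval: e^(−kτ) = e^(−0.07540 × 12.0) = 0.4046
R = 1 / (1 − 0.4046) = 1.680
Css,max = 53.9 × 1.680 = 90.53 µg/L
Css,min = Css,max × e^(−kτ) = 90.53 × 0.4046 ≈ 36.6 µg/L

36.6 µg/L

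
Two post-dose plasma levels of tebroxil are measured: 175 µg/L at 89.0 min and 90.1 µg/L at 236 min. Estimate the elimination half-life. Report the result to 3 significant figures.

k = ln(C₁/C₂) / (t₂ − t₁) = ln(175/90.1) / (236 − 89.0)
  = 0.6639 / 147.0 = 0.004516 min⁻¹
t½ = ln 2 / k = ln 2 / 0.004516 ≈ 153 minutes

153 minutes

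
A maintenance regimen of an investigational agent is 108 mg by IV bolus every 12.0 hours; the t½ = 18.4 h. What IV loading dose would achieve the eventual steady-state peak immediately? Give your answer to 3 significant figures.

k = ln 2 / 18.4 = 0.03767 h⁻¹
Accumulation ratio R = 1 / (1 − e^(−kτ)) = 1 / (1 − e^(−0.03767×12.0)) = 1 / (1 − 0.6363) = 2.750
Loading dose = maintenance dose × R = 108 × 2.750 ≈ 297 mg

297 mg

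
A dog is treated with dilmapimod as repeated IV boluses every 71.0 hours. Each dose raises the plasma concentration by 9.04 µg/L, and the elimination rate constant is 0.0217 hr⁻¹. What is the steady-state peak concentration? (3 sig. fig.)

11.5 µg/L

Fraction remaining after one interval: e^(−kτ) = e^(−0.02170 × 71.0) = 0.2142
R = 1 / (1 − 0.2142) = 1.273
Css,max = 9.04 × 1.273 ≈ 11.5 µg/L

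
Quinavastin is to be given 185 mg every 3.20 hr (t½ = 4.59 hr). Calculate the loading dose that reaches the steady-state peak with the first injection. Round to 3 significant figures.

k = ln 2 / 4.59 = 0.1510 hr⁻¹
Accumulation ratio R = 1 / (1 − e^(−kτ)) = 1 / (1 − e^(−0.1510×3.20)) = 1 / (1 − 0.6168) = 2.609
Loading dose = maintenance dose × R = 185 × 2.609 ≈ 483 mg

483 mg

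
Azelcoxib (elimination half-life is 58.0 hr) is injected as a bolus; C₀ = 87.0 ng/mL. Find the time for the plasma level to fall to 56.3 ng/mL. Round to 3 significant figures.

36.4 hours

k = ln 2 / 58.0 = 0.01195 hr⁻¹
C(t) = C₀ e^(−kt)  ⇒  t = ln(C₀/C) / k
t = ln(87.0/56.3) / 0.01195 = 0.4352 / 0.01195 ≈ 36.4 hours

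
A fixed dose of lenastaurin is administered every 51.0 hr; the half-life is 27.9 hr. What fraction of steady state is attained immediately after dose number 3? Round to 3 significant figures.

0.978

k = ln 2 / 27.9 = 0.02484 hr⁻¹
f_n = 1 − e^(−nkτ) = 1 − e^(−3 × 0.02484 × 51.0) = 1 − e^(−3.801) = 1 − 0.02235 ≈ 0.978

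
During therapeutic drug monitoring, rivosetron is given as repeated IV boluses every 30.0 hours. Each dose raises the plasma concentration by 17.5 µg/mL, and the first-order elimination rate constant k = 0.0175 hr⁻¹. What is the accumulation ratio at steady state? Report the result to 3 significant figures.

Fraction remaining after one interval: e^(−kτ) = e^(−0.01750 × 30.0) = 0.5916
R = 1 / (1 − 0.5916) = 1 / 0.4084 ≈ 2.45

2.45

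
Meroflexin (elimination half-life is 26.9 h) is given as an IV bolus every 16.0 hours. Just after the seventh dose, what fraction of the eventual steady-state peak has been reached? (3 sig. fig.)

k = ln 2 / 26.9 = 0.02577 h⁻¹
f_n = 1 − e^(−nkτ) = 1 − e^(−7 × 0.02577 × 16.0) = 1 − e^(−2.886) = 1 − 0.05580 ≈ 0.944

0.944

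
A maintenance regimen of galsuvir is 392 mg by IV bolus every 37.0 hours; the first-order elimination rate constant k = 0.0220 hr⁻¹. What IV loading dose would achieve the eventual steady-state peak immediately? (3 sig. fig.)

704 mg

Accumulation ratio R = 1 / (1 − e^(−kτ)) = 1 / (1 − e^(−0.02200×37.0)) = 1 / (1 − 0.4431) = 1.796
Loading dose = maintenance dose × R = 392 × 1.796 ≈ 704 mg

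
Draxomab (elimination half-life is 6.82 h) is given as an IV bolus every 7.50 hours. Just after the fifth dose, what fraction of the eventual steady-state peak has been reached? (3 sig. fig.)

0.978

k = ln 2 / 6.82 = 0.1016 h⁻¹
f_n = 1 − e^(−nkτ) = 1 − e^(−5 × 0.1016 × 7.50) = 1 − e^(−3.811) = 1 − 0.02212 ≈ 0.978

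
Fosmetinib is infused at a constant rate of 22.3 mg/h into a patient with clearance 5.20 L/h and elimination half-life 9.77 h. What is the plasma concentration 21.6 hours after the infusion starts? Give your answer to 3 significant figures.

Css = rate / CL = 22.3 / 5.20 = 4.288 µg/mL
k = ln 2 / 9.77 = 0.07095 h⁻¹
C(t) = Css (1 − e^(−kt)) = 4.288 × (1 − e^(−1.532)) = 4.288 × 0.7840 ≈ 3.36 µg/mL

3.36 µg/mL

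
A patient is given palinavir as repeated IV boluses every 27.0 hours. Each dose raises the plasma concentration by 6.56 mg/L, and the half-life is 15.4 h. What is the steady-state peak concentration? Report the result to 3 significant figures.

k = ln 2 / 15.4 = 0.04501 h⁻¹
Fraction remaining after one interval: e^(−kτ) = e^(−0.04501 × 27.0) = 0.2966
R = 1 / (1 − 0.2966) = 1.422
Css,max = 6.56 × 1.422 ≈ 9.33 mg/L

9.33 mg/L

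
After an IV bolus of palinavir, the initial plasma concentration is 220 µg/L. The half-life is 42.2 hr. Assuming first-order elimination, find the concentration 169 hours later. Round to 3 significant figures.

13.7 µg/L

k = ln 2 / 42.2 = 0.01643 hr⁻¹
169 hr is 4.005 half-lives, so C = 220 × (1/2)^4.005 = 220 × 0.06230 ≈ 13.7 µg/L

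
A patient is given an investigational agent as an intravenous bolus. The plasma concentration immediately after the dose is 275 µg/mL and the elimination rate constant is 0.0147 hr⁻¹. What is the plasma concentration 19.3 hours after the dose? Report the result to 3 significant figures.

C(t) = C₀ e^(−kt) = 275 × e^(−0.01470 × 19.3) = 275 × e^(−0.2837) = 275 × 0.7530 ≈ 207 µg/mL

207 µg/mL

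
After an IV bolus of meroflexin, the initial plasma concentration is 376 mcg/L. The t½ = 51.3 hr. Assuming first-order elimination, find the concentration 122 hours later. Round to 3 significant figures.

72.3 mcg/L

k = ln 2 / 51.3 = 0.01351 hr⁻¹
122 hr is 2.378 half-lives, so C = 376 × (1/2)^2.378 = 376 × 0.1924 ≈ 72.3 mcg/L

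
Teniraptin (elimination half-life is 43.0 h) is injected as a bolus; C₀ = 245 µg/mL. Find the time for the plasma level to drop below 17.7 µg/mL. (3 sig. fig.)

k = ln 2 / 43.0 = 0.01612 h⁻¹
C(t) = C₀ e^(−kt)  ⇒  t = ln(C₀/C) / k
t = ln(245/17.7) / 0.01612 = 2.628 / 0.01612 ≈ 163 hours

163 hours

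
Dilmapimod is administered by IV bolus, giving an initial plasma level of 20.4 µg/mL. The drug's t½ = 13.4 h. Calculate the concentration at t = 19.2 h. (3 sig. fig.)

7.56 µg/mL

k = ln 2 / 13.4 = 0.05173 h⁻¹
C(t) = C₀ e^(−kt) = 20.4 × e^(−0.05173 × 19.2) = 20.4 × e^(−0.9932) = 20.4 × 0.3704 ≈ 7.56 µg/mL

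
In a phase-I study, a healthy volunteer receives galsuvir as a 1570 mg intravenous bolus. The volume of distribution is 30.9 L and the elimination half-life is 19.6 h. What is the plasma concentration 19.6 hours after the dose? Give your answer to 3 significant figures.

25.4 µg/mL

C₀ = dose / V = 1570 / 30.9 = 50.81 µg/mL
k = ln 2 / 19.6 = 0.03536 h⁻¹
C(t) = C₀ e^(−kt) = 50.81 × e^(−0.03536 × 19.6) = 50.81 × e^(−0.6931) = 50.81 × 0.5000 ≈ 25.4 µg/mL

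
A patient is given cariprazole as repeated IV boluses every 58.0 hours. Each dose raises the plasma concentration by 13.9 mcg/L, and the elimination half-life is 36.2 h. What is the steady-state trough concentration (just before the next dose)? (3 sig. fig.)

6.83 mcg/L

k = ln 2 / 36.2 = 0.01915 h⁻¹
Fraction remaining after one interval: e^(−kτ) = e^(−0.01915 × 58.0) = 0.3294
R = 1 / (1 − 0.3294) = 1.491
Css,max = 13.9 × 1.491 = 20.73 mcg/L
Css,min = Css,max × e^(−kτ) = 20.73 × 0.3294 ≈ 6.83 mcg/L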